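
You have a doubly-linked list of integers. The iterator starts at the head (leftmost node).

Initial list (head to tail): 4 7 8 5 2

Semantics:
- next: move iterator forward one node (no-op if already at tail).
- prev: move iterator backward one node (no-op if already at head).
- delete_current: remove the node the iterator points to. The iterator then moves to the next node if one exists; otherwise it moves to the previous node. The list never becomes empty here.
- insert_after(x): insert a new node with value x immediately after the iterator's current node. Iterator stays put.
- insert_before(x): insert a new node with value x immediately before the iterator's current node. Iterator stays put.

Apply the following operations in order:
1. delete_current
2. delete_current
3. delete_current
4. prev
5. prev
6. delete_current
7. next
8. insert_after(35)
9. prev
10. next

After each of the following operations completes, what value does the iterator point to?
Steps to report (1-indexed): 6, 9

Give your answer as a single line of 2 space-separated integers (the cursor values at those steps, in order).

After 1 (delete_current): list=[7, 8, 5, 2] cursor@7
After 2 (delete_current): list=[8, 5, 2] cursor@8
After 3 (delete_current): list=[5, 2] cursor@5
After 4 (prev): list=[5, 2] cursor@5
After 5 (prev): list=[5, 2] cursor@5
After 6 (delete_current): list=[2] cursor@2
After 7 (next): list=[2] cursor@2
After 8 (insert_after(35)): list=[2, 35] cursor@2
After 9 (prev): list=[2, 35] cursor@2
After 10 (next): list=[2, 35] cursor@35

Answer: 2 2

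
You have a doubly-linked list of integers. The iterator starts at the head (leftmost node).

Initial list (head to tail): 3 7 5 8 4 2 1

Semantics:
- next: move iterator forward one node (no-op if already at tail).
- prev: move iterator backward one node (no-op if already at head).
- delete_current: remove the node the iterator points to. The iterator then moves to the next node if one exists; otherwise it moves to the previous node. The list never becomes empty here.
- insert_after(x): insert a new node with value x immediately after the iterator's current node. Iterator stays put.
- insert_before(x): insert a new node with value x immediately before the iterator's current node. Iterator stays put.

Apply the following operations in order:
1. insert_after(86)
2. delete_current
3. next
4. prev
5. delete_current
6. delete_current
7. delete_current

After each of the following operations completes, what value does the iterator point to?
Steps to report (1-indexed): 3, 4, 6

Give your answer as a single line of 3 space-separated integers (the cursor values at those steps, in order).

After 1 (insert_after(86)): list=[3, 86, 7, 5, 8, 4, 2, 1] cursor@3
After 2 (delete_current): list=[86, 7, 5, 8, 4, 2, 1] cursor@86
After 3 (next): list=[86, 7, 5, 8, 4, 2, 1] cursor@7
After 4 (prev): list=[86, 7, 5, 8, 4, 2, 1] cursor@86
After 5 (delete_current): list=[7, 5, 8, 4, 2, 1] cursor@7
After 6 (delete_current): list=[5, 8, 4, 2, 1] cursor@5
After 7 (delete_current): list=[8, 4, 2, 1] cursor@8

Answer: 7 86 5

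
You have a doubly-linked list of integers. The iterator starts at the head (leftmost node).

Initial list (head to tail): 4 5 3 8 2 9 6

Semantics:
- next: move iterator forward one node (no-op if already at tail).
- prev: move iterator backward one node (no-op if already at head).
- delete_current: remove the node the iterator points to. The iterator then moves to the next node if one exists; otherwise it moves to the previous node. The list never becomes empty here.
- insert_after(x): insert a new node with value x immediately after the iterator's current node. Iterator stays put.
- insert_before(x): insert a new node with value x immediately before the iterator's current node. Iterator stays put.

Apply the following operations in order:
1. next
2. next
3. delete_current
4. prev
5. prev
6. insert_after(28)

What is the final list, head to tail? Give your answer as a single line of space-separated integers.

After 1 (next): list=[4, 5, 3, 8, 2, 9, 6] cursor@5
After 2 (next): list=[4, 5, 3, 8, 2, 9, 6] cursor@3
After 3 (delete_current): list=[4, 5, 8, 2, 9, 6] cursor@8
After 4 (prev): list=[4, 5, 8, 2, 9, 6] cursor@5
After 5 (prev): list=[4, 5, 8, 2, 9, 6] cursor@4
After 6 (insert_after(28)): list=[4, 28, 5, 8, 2, 9, 6] cursor@4

Answer: 4 28 5 8 2 9 6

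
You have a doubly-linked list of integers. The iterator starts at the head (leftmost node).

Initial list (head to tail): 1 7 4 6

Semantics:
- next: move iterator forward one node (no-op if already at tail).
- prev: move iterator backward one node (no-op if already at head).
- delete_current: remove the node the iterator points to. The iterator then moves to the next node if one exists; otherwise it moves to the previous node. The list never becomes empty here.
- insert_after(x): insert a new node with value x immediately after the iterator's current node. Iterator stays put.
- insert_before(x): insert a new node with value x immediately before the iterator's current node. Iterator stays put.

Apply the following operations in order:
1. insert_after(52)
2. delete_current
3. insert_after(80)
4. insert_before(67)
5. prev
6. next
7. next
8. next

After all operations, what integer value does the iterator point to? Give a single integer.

After 1 (insert_after(52)): list=[1, 52, 7, 4, 6] cursor@1
After 2 (delete_current): list=[52, 7, 4, 6] cursor@52
After 3 (insert_after(80)): list=[52, 80, 7, 4, 6] cursor@52
After 4 (insert_before(67)): list=[67, 52, 80, 7, 4, 6] cursor@52
After 5 (prev): list=[67, 52, 80, 7, 4, 6] cursor@67
After 6 (next): list=[67, 52, 80, 7, 4, 6] cursor@52
After 7 (next): list=[67, 52, 80, 7, 4, 6] cursor@80
After 8 (next): list=[67, 52, 80, 7, 4, 6] cursor@7

Answer: 7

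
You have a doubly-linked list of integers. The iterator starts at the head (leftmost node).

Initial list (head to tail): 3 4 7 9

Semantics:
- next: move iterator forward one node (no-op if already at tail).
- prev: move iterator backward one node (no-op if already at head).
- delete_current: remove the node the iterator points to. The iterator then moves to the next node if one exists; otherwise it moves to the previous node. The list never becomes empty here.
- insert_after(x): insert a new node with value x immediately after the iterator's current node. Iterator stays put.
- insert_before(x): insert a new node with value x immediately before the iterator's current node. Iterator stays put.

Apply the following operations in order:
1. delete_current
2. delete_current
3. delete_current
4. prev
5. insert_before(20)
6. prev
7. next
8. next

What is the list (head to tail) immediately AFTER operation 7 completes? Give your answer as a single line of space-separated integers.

After 1 (delete_current): list=[4, 7, 9] cursor@4
After 2 (delete_current): list=[7, 9] cursor@7
After 3 (delete_current): list=[9] cursor@9
After 4 (prev): list=[9] cursor@9
After 5 (insert_before(20)): list=[20, 9] cursor@9
After 6 (prev): list=[20, 9] cursor@20
After 7 (next): list=[20, 9] cursor@9

Answer: 20 9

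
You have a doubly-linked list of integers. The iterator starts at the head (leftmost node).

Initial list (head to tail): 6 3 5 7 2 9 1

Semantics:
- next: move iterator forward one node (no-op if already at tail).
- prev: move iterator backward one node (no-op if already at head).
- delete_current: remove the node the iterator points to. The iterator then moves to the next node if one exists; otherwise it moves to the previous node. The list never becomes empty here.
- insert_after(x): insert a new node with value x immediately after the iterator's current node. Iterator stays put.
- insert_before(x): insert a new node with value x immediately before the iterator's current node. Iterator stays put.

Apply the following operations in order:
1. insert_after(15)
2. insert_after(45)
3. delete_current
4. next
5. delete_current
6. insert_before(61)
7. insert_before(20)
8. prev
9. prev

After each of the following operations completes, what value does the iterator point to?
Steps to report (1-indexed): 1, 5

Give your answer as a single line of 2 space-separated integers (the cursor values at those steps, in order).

Answer: 6 3

Derivation:
After 1 (insert_after(15)): list=[6, 15, 3, 5, 7, 2, 9, 1] cursor@6
After 2 (insert_after(45)): list=[6, 45, 15, 3, 5, 7, 2, 9, 1] cursor@6
After 3 (delete_current): list=[45, 15, 3, 5, 7, 2, 9, 1] cursor@45
After 4 (next): list=[45, 15, 3, 5, 7, 2, 9, 1] cursor@15
After 5 (delete_current): list=[45, 3, 5, 7, 2, 9, 1] cursor@3
After 6 (insert_before(61)): list=[45, 61, 3, 5, 7, 2, 9, 1] cursor@3
After 7 (insert_before(20)): list=[45, 61, 20, 3, 5, 7, 2, 9, 1] cursor@3
After 8 (prev): list=[45, 61, 20, 3, 5, 7, 2, 9, 1] cursor@20
After 9 (prev): list=[45, 61, 20, 3, 5, 7, 2, 9, 1] cursor@61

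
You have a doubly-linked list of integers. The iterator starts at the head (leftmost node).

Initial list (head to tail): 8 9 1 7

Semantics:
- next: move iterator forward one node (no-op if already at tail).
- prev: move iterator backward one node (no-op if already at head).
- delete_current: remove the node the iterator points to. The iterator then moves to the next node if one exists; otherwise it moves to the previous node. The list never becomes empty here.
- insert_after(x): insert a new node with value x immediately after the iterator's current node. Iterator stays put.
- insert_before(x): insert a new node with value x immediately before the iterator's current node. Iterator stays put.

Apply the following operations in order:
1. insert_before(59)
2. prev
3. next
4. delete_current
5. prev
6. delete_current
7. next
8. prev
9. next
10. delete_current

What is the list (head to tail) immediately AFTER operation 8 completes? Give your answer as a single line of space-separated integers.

Answer: 9 1 7

Derivation:
After 1 (insert_before(59)): list=[59, 8, 9, 1, 7] cursor@8
After 2 (prev): list=[59, 8, 9, 1, 7] cursor@59
After 3 (next): list=[59, 8, 9, 1, 7] cursor@8
After 4 (delete_current): list=[59, 9, 1, 7] cursor@9
After 5 (prev): list=[59, 9, 1, 7] cursor@59
After 6 (delete_current): list=[9, 1, 7] cursor@9
After 7 (next): list=[9, 1, 7] cursor@1
After 8 (prev): list=[9, 1, 7] cursor@9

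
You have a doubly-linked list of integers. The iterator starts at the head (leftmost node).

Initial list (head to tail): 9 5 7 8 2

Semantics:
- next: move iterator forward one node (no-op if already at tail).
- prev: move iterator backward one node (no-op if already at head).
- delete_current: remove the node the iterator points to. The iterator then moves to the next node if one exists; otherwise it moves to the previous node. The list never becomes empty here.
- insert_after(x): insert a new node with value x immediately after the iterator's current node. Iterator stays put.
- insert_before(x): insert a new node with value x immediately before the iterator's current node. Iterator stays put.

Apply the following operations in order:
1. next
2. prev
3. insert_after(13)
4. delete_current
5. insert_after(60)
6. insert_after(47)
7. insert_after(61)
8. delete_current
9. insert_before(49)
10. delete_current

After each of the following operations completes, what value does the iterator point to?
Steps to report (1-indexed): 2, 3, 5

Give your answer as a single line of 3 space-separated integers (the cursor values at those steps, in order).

Answer: 9 9 13

Derivation:
After 1 (next): list=[9, 5, 7, 8, 2] cursor@5
After 2 (prev): list=[9, 5, 7, 8, 2] cursor@9
After 3 (insert_after(13)): list=[9, 13, 5, 7, 8, 2] cursor@9
After 4 (delete_current): list=[13, 5, 7, 8, 2] cursor@13
After 5 (insert_after(60)): list=[13, 60, 5, 7, 8, 2] cursor@13
After 6 (insert_after(47)): list=[13, 47, 60, 5, 7, 8, 2] cursor@13
After 7 (insert_after(61)): list=[13, 61, 47, 60, 5, 7, 8, 2] cursor@13
After 8 (delete_current): list=[61, 47, 60, 5, 7, 8, 2] cursor@61
After 9 (insert_before(49)): list=[49, 61, 47, 60, 5, 7, 8, 2] cursor@61
After 10 (delete_current): list=[49, 47, 60, 5, 7, 8, 2] cursor@47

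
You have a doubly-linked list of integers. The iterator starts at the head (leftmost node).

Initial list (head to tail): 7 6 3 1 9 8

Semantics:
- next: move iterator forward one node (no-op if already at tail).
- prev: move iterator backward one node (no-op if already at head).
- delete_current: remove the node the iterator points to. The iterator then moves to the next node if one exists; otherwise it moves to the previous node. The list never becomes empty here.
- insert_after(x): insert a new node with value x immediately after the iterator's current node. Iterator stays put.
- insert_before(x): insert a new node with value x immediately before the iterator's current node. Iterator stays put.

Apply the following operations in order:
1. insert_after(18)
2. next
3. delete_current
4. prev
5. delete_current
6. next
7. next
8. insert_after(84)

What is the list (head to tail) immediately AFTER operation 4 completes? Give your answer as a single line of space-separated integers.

Answer: 7 6 3 1 9 8

Derivation:
After 1 (insert_after(18)): list=[7, 18, 6, 3, 1, 9, 8] cursor@7
After 2 (next): list=[7, 18, 6, 3, 1, 9, 8] cursor@18
After 3 (delete_current): list=[7, 6, 3, 1, 9, 8] cursor@6
After 4 (prev): list=[7, 6, 3, 1, 9, 8] cursor@7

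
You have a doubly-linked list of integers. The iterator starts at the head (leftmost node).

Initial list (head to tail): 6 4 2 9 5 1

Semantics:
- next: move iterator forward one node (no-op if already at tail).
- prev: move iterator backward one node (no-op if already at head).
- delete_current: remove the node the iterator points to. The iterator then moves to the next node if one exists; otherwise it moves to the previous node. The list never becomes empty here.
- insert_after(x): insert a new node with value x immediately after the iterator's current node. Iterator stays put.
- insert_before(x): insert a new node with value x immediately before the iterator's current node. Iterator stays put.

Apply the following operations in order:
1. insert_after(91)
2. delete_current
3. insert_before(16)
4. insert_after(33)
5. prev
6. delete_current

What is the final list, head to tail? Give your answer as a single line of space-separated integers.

After 1 (insert_after(91)): list=[6, 91, 4, 2, 9, 5, 1] cursor@6
After 2 (delete_current): list=[91, 4, 2, 9, 5, 1] cursor@91
After 3 (insert_before(16)): list=[16, 91, 4, 2, 9, 5, 1] cursor@91
After 4 (insert_after(33)): list=[16, 91, 33, 4, 2, 9, 5, 1] cursor@91
After 5 (prev): list=[16, 91, 33, 4, 2, 9, 5, 1] cursor@16
After 6 (delete_current): list=[91, 33, 4, 2, 9, 5, 1] cursor@91

Answer: 91 33 4 2 9 5 1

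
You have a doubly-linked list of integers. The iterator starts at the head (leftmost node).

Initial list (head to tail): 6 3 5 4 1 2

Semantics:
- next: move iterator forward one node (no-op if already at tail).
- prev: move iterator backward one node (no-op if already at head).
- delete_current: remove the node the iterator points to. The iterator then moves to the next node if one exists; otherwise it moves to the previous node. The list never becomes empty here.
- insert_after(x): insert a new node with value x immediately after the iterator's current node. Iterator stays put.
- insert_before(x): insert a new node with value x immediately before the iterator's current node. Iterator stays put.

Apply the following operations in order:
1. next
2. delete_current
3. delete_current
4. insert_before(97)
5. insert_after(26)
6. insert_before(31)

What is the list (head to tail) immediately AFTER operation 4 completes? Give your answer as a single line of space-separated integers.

Answer: 6 97 4 1 2

Derivation:
After 1 (next): list=[6, 3, 5, 4, 1, 2] cursor@3
After 2 (delete_current): list=[6, 5, 4, 1, 2] cursor@5
After 3 (delete_current): list=[6, 4, 1, 2] cursor@4
After 4 (insert_before(97)): list=[6, 97, 4, 1, 2] cursor@4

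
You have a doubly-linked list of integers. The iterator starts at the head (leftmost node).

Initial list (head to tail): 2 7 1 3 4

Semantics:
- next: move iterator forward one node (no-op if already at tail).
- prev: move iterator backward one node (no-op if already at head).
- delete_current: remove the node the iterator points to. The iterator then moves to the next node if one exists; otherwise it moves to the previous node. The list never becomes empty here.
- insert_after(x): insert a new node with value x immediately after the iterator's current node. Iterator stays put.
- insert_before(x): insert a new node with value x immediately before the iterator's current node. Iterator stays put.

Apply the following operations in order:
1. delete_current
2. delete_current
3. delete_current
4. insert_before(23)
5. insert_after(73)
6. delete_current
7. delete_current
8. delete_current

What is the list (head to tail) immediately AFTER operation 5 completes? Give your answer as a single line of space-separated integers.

Answer: 23 3 73 4

Derivation:
After 1 (delete_current): list=[7, 1, 3, 4] cursor@7
After 2 (delete_current): list=[1, 3, 4] cursor@1
After 3 (delete_current): list=[3, 4] cursor@3
After 4 (insert_before(23)): list=[23, 3, 4] cursor@3
After 5 (insert_after(73)): list=[23, 3, 73, 4] cursor@3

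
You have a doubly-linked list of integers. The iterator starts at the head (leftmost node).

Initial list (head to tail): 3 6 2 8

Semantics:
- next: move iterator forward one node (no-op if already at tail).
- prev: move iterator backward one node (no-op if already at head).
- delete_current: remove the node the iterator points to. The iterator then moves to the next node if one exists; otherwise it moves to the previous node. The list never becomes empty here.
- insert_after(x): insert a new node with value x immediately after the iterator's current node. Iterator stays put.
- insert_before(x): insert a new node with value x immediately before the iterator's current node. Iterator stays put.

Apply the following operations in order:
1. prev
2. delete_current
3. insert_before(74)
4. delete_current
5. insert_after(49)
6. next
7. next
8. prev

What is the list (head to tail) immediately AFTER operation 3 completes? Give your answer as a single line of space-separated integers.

After 1 (prev): list=[3, 6, 2, 8] cursor@3
After 2 (delete_current): list=[6, 2, 8] cursor@6
After 3 (insert_before(74)): list=[74, 6, 2, 8] cursor@6

Answer: 74 6 2 8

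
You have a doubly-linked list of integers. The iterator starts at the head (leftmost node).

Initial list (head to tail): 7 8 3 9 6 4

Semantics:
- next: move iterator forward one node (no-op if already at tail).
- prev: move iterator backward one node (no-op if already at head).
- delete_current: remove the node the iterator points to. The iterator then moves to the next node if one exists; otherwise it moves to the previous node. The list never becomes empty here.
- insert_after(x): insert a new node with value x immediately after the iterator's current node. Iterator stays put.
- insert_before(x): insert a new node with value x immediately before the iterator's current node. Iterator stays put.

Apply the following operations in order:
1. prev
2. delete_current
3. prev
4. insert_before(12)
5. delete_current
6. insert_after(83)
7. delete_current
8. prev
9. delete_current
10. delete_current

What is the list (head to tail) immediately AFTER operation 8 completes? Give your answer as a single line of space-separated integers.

After 1 (prev): list=[7, 8, 3, 9, 6, 4] cursor@7
After 2 (delete_current): list=[8, 3, 9, 6, 4] cursor@8
After 3 (prev): list=[8, 3, 9, 6, 4] cursor@8
After 4 (insert_before(12)): list=[12, 8, 3, 9, 6, 4] cursor@8
After 5 (delete_current): list=[12, 3, 9, 6, 4] cursor@3
After 6 (insert_after(83)): list=[12, 3, 83, 9, 6, 4] cursor@3
After 7 (delete_current): list=[12, 83, 9, 6, 4] cursor@83
After 8 (prev): list=[12, 83, 9, 6, 4] cursor@12

Answer: 12 83 9 6 4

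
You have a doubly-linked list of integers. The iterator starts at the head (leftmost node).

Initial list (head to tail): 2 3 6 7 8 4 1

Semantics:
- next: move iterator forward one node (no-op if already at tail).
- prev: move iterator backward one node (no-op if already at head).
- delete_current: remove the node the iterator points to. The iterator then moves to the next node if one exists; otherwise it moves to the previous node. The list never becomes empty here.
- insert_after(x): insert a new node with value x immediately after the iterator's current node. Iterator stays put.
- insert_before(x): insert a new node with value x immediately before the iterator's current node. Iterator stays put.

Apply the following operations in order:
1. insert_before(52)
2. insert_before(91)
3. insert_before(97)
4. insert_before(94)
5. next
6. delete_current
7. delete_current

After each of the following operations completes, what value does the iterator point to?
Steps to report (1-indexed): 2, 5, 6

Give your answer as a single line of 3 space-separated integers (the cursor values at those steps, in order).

Answer: 2 3 6

Derivation:
After 1 (insert_before(52)): list=[52, 2, 3, 6, 7, 8, 4, 1] cursor@2
After 2 (insert_before(91)): list=[52, 91, 2, 3, 6, 7, 8, 4, 1] cursor@2
After 3 (insert_before(97)): list=[52, 91, 97, 2, 3, 6, 7, 8, 4, 1] cursor@2
After 4 (insert_before(94)): list=[52, 91, 97, 94, 2, 3, 6, 7, 8, 4, 1] cursor@2
After 5 (next): list=[52, 91, 97, 94, 2, 3, 6, 7, 8, 4, 1] cursor@3
After 6 (delete_current): list=[52, 91, 97, 94, 2, 6, 7, 8, 4, 1] cursor@6
After 7 (delete_current): list=[52, 91, 97, 94, 2, 7, 8, 4, 1] cursor@7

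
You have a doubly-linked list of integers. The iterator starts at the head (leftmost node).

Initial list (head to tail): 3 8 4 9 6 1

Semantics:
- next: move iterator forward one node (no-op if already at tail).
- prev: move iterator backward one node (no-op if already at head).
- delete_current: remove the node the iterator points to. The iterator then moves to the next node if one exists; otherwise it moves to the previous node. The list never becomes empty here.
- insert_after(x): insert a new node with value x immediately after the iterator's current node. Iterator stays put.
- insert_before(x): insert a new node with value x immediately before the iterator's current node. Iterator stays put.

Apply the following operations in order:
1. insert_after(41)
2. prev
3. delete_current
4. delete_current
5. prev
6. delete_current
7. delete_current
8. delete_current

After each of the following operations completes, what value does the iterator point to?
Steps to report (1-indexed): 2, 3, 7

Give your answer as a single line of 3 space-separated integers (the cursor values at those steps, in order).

After 1 (insert_after(41)): list=[3, 41, 8, 4, 9, 6, 1] cursor@3
After 2 (prev): list=[3, 41, 8, 4, 9, 6, 1] cursor@3
After 3 (delete_current): list=[41, 8, 4, 9, 6, 1] cursor@41
After 4 (delete_current): list=[8, 4, 9, 6, 1] cursor@8
After 5 (prev): list=[8, 4, 9, 6, 1] cursor@8
After 6 (delete_current): list=[4, 9, 6, 1] cursor@4
After 7 (delete_current): list=[9, 6, 1] cursor@9
After 8 (delete_current): list=[6, 1] cursor@6

Answer: 3 41 9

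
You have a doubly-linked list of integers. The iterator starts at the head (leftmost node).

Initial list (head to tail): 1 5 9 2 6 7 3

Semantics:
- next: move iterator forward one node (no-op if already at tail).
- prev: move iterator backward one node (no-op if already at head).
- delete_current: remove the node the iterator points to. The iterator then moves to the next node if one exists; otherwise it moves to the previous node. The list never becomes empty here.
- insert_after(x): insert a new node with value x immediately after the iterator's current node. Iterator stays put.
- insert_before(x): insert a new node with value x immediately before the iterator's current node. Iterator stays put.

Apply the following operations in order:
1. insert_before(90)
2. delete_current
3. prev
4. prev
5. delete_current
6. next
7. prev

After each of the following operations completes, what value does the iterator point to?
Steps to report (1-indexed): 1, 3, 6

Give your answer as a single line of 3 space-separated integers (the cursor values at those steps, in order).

Answer: 1 90 9

Derivation:
After 1 (insert_before(90)): list=[90, 1, 5, 9, 2, 6, 7, 3] cursor@1
After 2 (delete_current): list=[90, 5, 9, 2, 6, 7, 3] cursor@5
After 3 (prev): list=[90, 5, 9, 2, 6, 7, 3] cursor@90
After 4 (prev): list=[90, 5, 9, 2, 6, 7, 3] cursor@90
After 5 (delete_current): list=[5, 9, 2, 6, 7, 3] cursor@5
After 6 (next): list=[5, 9, 2, 6, 7, 3] cursor@9
After 7 (prev): list=[5, 9, 2, 6, 7, 3] cursor@5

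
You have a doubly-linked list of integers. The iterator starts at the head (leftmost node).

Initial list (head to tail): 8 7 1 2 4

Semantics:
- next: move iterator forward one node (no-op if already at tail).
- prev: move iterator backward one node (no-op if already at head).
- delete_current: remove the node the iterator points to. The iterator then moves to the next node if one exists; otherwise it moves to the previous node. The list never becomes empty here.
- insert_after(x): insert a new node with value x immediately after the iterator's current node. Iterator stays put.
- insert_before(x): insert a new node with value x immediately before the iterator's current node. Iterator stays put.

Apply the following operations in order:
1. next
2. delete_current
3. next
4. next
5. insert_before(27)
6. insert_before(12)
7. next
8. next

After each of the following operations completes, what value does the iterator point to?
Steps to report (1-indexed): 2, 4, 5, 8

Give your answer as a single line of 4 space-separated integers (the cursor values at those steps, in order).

After 1 (next): list=[8, 7, 1, 2, 4] cursor@7
After 2 (delete_current): list=[8, 1, 2, 4] cursor@1
After 3 (next): list=[8, 1, 2, 4] cursor@2
After 4 (next): list=[8, 1, 2, 4] cursor@4
After 5 (insert_before(27)): list=[8, 1, 2, 27, 4] cursor@4
After 6 (insert_before(12)): list=[8, 1, 2, 27, 12, 4] cursor@4
After 7 (next): list=[8, 1, 2, 27, 12, 4] cursor@4
After 8 (next): list=[8, 1, 2, 27, 12, 4] cursor@4

Answer: 1 4 4 4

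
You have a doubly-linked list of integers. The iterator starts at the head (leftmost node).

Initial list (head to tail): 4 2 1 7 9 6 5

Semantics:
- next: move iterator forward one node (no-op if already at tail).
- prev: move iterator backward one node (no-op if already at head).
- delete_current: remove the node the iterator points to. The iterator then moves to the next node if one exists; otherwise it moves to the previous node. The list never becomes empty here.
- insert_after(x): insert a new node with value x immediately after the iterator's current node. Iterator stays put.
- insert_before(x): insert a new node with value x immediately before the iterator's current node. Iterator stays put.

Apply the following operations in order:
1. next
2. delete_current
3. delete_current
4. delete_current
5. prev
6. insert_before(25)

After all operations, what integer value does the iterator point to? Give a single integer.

Answer: 4

Derivation:
After 1 (next): list=[4, 2, 1, 7, 9, 6, 5] cursor@2
After 2 (delete_current): list=[4, 1, 7, 9, 6, 5] cursor@1
After 3 (delete_current): list=[4, 7, 9, 6, 5] cursor@7
After 4 (delete_current): list=[4, 9, 6, 5] cursor@9
After 5 (prev): list=[4, 9, 6, 5] cursor@4
After 6 (insert_before(25)): list=[25, 4, 9, 6, 5] cursor@4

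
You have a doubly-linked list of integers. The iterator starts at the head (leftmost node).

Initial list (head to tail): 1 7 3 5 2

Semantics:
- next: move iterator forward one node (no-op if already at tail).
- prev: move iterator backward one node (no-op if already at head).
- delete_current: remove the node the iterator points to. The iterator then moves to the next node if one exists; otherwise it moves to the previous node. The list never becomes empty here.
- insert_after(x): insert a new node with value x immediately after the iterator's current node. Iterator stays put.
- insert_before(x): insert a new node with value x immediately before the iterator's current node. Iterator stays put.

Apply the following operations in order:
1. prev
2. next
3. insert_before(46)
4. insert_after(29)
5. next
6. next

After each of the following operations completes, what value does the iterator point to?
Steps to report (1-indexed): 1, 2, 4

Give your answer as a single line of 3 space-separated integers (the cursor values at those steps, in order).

After 1 (prev): list=[1, 7, 3, 5, 2] cursor@1
After 2 (next): list=[1, 7, 3, 5, 2] cursor@7
After 3 (insert_before(46)): list=[1, 46, 7, 3, 5, 2] cursor@7
After 4 (insert_after(29)): list=[1, 46, 7, 29, 3, 5, 2] cursor@7
After 5 (next): list=[1, 46, 7, 29, 3, 5, 2] cursor@29
After 6 (next): list=[1, 46, 7, 29, 3, 5, 2] cursor@3

Answer: 1 7 7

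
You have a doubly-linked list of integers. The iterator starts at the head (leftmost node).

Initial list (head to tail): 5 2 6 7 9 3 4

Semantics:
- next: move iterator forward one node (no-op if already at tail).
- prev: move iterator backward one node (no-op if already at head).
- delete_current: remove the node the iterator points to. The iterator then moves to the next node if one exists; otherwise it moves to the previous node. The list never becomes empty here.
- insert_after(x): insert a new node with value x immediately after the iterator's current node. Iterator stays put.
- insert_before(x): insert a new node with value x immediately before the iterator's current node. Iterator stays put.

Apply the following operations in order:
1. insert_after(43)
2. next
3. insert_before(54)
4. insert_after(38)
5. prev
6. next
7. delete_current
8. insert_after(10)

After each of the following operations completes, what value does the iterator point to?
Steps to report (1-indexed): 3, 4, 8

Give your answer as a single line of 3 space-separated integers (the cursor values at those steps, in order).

Answer: 43 43 38

Derivation:
After 1 (insert_after(43)): list=[5, 43, 2, 6, 7, 9, 3, 4] cursor@5
After 2 (next): list=[5, 43, 2, 6, 7, 9, 3, 4] cursor@43
After 3 (insert_before(54)): list=[5, 54, 43, 2, 6, 7, 9, 3, 4] cursor@43
After 4 (insert_after(38)): list=[5, 54, 43, 38, 2, 6, 7, 9, 3, 4] cursor@43
After 5 (prev): list=[5, 54, 43, 38, 2, 6, 7, 9, 3, 4] cursor@54
After 6 (next): list=[5, 54, 43, 38, 2, 6, 7, 9, 3, 4] cursor@43
After 7 (delete_current): list=[5, 54, 38, 2, 6, 7, 9, 3, 4] cursor@38
After 8 (insert_after(10)): list=[5, 54, 38, 10, 2, 6, 7, 9, 3, 4] cursor@38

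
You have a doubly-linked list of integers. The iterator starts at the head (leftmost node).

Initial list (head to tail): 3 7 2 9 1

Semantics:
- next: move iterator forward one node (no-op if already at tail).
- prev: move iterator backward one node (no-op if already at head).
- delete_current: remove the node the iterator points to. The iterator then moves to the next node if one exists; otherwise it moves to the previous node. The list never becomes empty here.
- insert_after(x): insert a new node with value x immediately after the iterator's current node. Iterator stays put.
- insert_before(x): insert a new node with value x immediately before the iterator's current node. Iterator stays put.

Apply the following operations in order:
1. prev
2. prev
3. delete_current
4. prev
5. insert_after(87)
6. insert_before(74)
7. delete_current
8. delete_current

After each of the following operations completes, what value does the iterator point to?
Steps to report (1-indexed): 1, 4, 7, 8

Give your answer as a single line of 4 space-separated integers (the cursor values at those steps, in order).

After 1 (prev): list=[3, 7, 2, 9, 1] cursor@3
After 2 (prev): list=[3, 7, 2, 9, 1] cursor@3
After 3 (delete_current): list=[7, 2, 9, 1] cursor@7
After 4 (prev): list=[7, 2, 9, 1] cursor@7
After 5 (insert_after(87)): list=[7, 87, 2, 9, 1] cursor@7
After 6 (insert_before(74)): list=[74, 7, 87, 2, 9, 1] cursor@7
After 7 (delete_current): list=[74, 87, 2, 9, 1] cursor@87
After 8 (delete_current): list=[74, 2, 9, 1] cursor@2

Answer: 3 7 87 2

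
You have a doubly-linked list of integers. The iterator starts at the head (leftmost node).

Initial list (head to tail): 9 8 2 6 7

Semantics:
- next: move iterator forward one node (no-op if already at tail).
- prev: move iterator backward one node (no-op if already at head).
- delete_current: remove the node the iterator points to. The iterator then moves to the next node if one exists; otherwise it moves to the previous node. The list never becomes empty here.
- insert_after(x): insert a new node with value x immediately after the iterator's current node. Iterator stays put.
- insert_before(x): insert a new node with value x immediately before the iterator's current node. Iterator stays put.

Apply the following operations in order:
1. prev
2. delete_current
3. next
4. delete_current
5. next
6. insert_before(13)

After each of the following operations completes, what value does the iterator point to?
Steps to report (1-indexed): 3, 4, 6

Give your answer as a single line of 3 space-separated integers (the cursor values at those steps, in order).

Answer: 2 6 7

Derivation:
After 1 (prev): list=[9, 8, 2, 6, 7] cursor@9
After 2 (delete_current): list=[8, 2, 6, 7] cursor@8
After 3 (next): list=[8, 2, 6, 7] cursor@2
After 4 (delete_current): list=[8, 6, 7] cursor@6
After 5 (next): list=[8, 6, 7] cursor@7
After 6 (insert_before(13)): list=[8, 6, 13, 7] cursor@7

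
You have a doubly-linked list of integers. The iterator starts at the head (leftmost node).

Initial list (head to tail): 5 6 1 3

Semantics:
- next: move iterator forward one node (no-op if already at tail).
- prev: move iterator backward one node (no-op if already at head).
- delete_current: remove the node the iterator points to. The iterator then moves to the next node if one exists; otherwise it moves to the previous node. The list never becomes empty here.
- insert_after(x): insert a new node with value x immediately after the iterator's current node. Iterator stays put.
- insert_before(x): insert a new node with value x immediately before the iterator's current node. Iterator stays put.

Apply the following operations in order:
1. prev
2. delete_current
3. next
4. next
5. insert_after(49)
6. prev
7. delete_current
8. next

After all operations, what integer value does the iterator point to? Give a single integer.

After 1 (prev): list=[5, 6, 1, 3] cursor@5
After 2 (delete_current): list=[6, 1, 3] cursor@6
After 3 (next): list=[6, 1, 3] cursor@1
After 4 (next): list=[6, 1, 3] cursor@3
After 5 (insert_after(49)): list=[6, 1, 3, 49] cursor@3
After 6 (prev): list=[6, 1, 3, 49] cursor@1
After 7 (delete_current): list=[6, 3, 49] cursor@3
After 8 (next): list=[6, 3, 49] cursor@49

Answer: 49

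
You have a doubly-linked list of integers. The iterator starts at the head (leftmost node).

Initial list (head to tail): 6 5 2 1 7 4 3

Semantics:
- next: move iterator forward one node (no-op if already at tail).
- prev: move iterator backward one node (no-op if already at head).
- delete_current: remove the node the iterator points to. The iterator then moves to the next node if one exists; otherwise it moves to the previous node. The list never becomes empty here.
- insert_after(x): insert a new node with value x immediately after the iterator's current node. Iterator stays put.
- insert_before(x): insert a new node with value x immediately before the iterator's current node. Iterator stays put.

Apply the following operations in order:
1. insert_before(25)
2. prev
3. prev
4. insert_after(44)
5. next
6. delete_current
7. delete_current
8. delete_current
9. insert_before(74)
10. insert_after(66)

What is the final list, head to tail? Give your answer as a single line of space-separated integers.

After 1 (insert_before(25)): list=[25, 6, 5, 2, 1, 7, 4, 3] cursor@6
After 2 (prev): list=[25, 6, 5, 2, 1, 7, 4, 3] cursor@25
After 3 (prev): list=[25, 6, 5, 2, 1, 7, 4, 3] cursor@25
After 4 (insert_after(44)): list=[25, 44, 6, 5, 2, 1, 7, 4, 3] cursor@25
After 5 (next): list=[25, 44, 6, 5, 2, 1, 7, 4, 3] cursor@44
After 6 (delete_current): list=[25, 6, 5, 2, 1, 7, 4, 3] cursor@6
After 7 (delete_current): list=[25, 5, 2, 1, 7, 4, 3] cursor@5
After 8 (delete_current): list=[25, 2, 1, 7, 4, 3] cursor@2
After 9 (insert_before(74)): list=[25, 74, 2, 1, 7, 4, 3] cursor@2
After 10 (insert_after(66)): list=[25, 74, 2, 66, 1, 7, 4, 3] cursor@2

Answer: 25 74 2 66 1 7 4 3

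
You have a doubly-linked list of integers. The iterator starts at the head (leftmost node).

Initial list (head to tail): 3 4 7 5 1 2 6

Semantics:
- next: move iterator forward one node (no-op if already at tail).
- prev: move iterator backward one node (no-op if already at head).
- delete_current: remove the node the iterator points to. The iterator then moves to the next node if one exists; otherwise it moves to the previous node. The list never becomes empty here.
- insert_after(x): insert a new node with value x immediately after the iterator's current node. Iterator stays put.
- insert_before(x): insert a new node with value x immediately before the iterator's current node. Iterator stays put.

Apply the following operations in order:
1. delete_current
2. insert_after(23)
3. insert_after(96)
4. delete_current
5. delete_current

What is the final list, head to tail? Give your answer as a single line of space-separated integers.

Answer: 23 7 5 1 2 6

Derivation:
After 1 (delete_current): list=[4, 7, 5, 1, 2, 6] cursor@4
After 2 (insert_after(23)): list=[4, 23, 7, 5, 1, 2, 6] cursor@4
After 3 (insert_after(96)): list=[4, 96, 23, 7, 5, 1, 2, 6] cursor@4
After 4 (delete_current): list=[96, 23, 7, 5, 1, 2, 6] cursor@96
After 5 (delete_current): list=[23, 7, 5, 1, 2, 6] cursor@23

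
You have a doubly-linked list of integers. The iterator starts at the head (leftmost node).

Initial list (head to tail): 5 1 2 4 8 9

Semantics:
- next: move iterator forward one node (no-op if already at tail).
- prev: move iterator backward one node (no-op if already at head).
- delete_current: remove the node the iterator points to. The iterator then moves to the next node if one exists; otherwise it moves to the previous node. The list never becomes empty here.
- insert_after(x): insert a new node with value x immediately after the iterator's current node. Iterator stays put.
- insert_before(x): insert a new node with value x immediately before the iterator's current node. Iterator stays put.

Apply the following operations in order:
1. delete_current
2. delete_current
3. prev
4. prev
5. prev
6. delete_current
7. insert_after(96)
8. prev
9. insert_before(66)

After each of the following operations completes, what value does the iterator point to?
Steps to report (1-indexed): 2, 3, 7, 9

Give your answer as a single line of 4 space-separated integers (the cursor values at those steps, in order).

After 1 (delete_current): list=[1, 2, 4, 8, 9] cursor@1
After 2 (delete_current): list=[2, 4, 8, 9] cursor@2
After 3 (prev): list=[2, 4, 8, 9] cursor@2
After 4 (prev): list=[2, 4, 8, 9] cursor@2
After 5 (prev): list=[2, 4, 8, 9] cursor@2
After 6 (delete_current): list=[4, 8, 9] cursor@4
After 7 (insert_after(96)): list=[4, 96, 8, 9] cursor@4
After 8 (prev): list=[4, 96, 8, 9] cursor@4
After 9 (insert_before(66)): list=[66, 4, 96, 8, 9] cursor@4

Answer: 2 2 4 4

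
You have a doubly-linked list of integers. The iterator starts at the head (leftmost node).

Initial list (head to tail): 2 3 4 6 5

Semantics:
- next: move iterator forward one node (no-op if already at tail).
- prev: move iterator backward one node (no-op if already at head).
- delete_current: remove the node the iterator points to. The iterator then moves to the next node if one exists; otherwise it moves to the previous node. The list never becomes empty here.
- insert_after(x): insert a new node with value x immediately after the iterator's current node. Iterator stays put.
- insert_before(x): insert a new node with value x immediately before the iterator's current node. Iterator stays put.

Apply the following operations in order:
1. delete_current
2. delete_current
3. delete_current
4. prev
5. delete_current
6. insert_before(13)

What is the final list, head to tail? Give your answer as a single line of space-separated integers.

Answer: 13 5

Derivation:
After 1 (delete_current): list=[3, 4, 6, 5] cursor@3
After 2 (delete_current): list=[4, 6, 5] cursor@4
After 3 (delete_current): list=[6, 5] cursor@6
After 4 (prev): list=[6, 5] cursor@6
After 5 (delete_current): list=[5] cursor@5
After 6 (insert_before(13)): list=[13, 5] cursor@5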